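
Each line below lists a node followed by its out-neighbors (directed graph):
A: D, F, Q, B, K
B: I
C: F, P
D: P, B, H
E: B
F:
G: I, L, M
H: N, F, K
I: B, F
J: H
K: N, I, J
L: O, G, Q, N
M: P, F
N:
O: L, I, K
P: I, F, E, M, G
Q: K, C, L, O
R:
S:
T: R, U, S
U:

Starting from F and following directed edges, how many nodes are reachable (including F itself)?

1

BFS from F visits: F
Reachable nodes: 1 of 21 total.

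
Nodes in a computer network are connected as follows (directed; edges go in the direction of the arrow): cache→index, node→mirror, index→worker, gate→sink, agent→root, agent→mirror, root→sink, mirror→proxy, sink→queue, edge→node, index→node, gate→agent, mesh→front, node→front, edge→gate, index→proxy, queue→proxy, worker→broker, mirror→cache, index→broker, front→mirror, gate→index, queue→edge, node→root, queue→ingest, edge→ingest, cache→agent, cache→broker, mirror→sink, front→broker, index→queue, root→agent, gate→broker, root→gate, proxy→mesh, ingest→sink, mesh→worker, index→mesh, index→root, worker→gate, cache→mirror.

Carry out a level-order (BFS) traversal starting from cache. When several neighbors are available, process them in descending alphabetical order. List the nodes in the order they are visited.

cache, mirror, index, broker, agent, sink, proxy, worker, root, queue, node, mesh, gate, ingest, edge, front

Visit cache; enqueue mirror, index, broker, agent → queue [mirror, index, broker, agent]
Visit mirror; enqueue sink, proxy → queue [index, broker, agent, sink, proxy]
Visit index; enqueue worker, root, queue, node, mesh → queue [broker, agent, sink, proxy, worker, root, queue, node, mesh]
Visit broker → queue [agent, sink, proxy, worker, root, queue, node, mesh]
Visit agent → queue [sink, proxy, worker, root, queue, node, mesh]
Visit sink → queue [proxy, worker, root, queue, node, mesh]
Visit proxy → queue [worker, root, queue, node, mesh]
Visit worker; enqueue gate → queue [root, queue, node, mesh, gate]
Visit root → queue [queue, node, mesh, gate]
Visit queue; enqueue ingest, edge → queue [node, mesh, gate, ingest, edge]
Visit node; enqueue front → queue [mesh, gate, ingest, edge, front]
Visit mesh → queue [gate, ingest, edge, front]
Visit gate → queue [ingest, edge, front]
Visit ingest → queue [edge, front]
Visit edge → queue [front]
Visit front → queue []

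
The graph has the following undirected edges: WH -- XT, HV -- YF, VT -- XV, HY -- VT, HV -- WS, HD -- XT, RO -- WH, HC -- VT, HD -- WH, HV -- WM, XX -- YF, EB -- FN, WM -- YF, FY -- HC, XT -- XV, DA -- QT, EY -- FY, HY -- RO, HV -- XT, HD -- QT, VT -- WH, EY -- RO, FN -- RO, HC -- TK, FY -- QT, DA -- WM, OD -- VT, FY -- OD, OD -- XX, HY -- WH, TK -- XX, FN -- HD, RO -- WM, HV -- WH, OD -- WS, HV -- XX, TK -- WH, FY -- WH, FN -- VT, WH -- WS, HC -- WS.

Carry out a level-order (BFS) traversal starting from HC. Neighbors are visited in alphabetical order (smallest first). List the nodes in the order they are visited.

HC FY TK VT WS EY OD QT WH XX FN HY XV HV RO DA HD XT YF EB WM

Visit HC; enqueue FY, TK, VT, WS → queue [FY, TK, VT, WS]
Visit FY; enqueue EY, OD, QT, WH → queue [TK, VT, WS, EY, OD, QT, WH]
Visit TK; enqueue XX → queue [VT, WS, EY, OD, QT, WH, XX]
Visit VT; enqueue FN, HY, XV → queue [WS, EY, OD, QT, WH, XX, FN, HY, XV]
Visit WS; enqueue HV → queue [EY, OD, QT, WH, XX, FN, HY, XV, HV]
Visit EY; enqueue RO → queue [OD, QT, WH, XX, FN, HY, XV, HV, RO]
Visit OD → queue [QT, WH, XX, FN, HY, XV, HV, RO]
Visit QT; enqueue DA, HD → queue [WH, XX, FN, HY, XV, HV, RO, DA, HD]
Visit WH; enqueue XT → queue [XX, FN, HY, XV, HV, RO, DA, HD, XT]
Visit XX; enqueue YF → queue [FN, HY, XV, HV, RO, DA, HD, XT, YF]
Visit FN; enqueue EB → queue [HY, XV, HV, RO, DA, HD, XT, YF, EB]
Visit HY → queue [XV, HV, RO, DA, HD, XT, YF, EB]
Visit XV → queue [HV, RO, DA, HD, XT, YF, EB]
Visit HV; enqueue WM → queue [RO, DA, HD, XT, YF, EB, WM]
Visit RO → queue [DA, HD, XT, YF, EB, WM]
Visit DA → queue [HD, XT, YF, EB, WM]
Visit HD → queue [XT, YF, EB, WM]
Visit XT → queue [YF, EB, WM]
Visit YF → queue [EB, WM]
Visit EB → queue [WM]
Visit WM → queue []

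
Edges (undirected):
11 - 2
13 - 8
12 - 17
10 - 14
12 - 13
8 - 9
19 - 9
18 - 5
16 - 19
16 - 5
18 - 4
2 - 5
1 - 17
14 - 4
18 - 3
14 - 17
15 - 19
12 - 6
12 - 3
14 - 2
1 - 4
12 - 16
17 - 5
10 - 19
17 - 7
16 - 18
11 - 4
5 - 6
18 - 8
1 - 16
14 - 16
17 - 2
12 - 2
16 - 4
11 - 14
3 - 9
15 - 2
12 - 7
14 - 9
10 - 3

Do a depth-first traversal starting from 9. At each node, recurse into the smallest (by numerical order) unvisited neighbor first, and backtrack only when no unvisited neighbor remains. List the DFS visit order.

Visit 9
9 → 3
3 → 10
10 → 14
14 → 2
2 → 5
5 → 6
6 → 12
12 → 7
7 → 17
17 → 1
1 → 4
4 → 11
4 → 16
16 → 18
18 → 8
8 → 13
16 → 19
19 → 15

9 3 10 14 2 5 6 12 7 17 1 4 11 16 18 8 13 19 15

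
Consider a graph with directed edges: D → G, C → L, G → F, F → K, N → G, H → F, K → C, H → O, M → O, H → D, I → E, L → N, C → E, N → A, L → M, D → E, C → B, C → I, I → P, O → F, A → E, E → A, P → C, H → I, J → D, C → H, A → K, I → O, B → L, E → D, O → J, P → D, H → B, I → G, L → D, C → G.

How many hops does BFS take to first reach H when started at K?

2

Level 0: K
Level 1: C
Level 2: B, E, G, H, I, L
Level 3: A, D, F, M, N, O, P
Level 4: J
H first appears at level 2.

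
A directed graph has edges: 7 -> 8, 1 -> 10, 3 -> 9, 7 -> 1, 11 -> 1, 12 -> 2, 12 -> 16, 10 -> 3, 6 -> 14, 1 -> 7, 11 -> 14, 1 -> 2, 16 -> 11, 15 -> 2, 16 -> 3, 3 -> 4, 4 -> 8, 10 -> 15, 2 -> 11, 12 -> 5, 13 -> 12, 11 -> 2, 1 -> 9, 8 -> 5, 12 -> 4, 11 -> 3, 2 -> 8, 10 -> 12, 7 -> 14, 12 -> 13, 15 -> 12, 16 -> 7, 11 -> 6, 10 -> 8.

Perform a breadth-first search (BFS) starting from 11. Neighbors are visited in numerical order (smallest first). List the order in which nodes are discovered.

Visit 11; enqueue 1, 2, 3, 6, 14 → queue [1, 2, 3, 6, 14]
Visit 1; enqueue 7, 9, 10 → queue [2, 3, 6, 14, 7, 9, 10]
Visit 2; enqueue 8 → queue [3, 6, 14, 7, 9, 10, 8]
Visit 3; enqueue 4 → queue [6, 14, 7, 9, 10, 8, 4]
Visit 6 → queue [14, 7, 9, 10, 8, 4]
Visit 14 → queue [7, 9, 10, 8, 4]
Visit 7 → queue [9, 10, 8, 4]
Visit 9 → queue [10, 8, 4]
Visit 10; enqueue 12, 15 → queue [8, 4, 12, 15]
Visit 8; enqueue 5 → queue [4, 12, 15, 5]
Visit 4 → queue [12, 15, 5]
Visit 12; enqueue 13, 16 → queue [15, 5, 13, 16]
Visit 15 → queue [5, 13, 16]
Visit 5 → queue [13, 16]
Visit 13 → queue [16]
Visit 16 → queue []

11, 1, 2, 3, 6, 14, 7, 9, 10, 8, 4, 12, 15, 5, 13, 16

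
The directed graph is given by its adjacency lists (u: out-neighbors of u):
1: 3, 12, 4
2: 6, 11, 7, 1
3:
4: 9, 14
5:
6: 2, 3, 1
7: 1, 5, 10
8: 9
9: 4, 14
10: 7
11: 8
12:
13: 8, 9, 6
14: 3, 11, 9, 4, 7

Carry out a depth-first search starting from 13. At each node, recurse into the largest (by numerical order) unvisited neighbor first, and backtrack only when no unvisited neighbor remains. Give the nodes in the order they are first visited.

13, 9, 14, 11, 8, 7, 10, 5, 1, 12, 4, 3, 6, 2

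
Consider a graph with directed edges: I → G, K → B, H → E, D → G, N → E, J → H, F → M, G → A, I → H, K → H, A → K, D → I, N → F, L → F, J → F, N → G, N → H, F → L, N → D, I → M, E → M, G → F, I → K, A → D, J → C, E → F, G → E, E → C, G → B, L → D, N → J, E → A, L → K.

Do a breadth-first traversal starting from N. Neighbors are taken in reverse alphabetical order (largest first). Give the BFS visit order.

Visit N; enqueue J, H, G, F, E, D → queue [J, H, G, F, E, D]
Visit J; enqueue C → queue [H, G, F, E, D, C]
Visit H → queue [G, F, E, D, C]
Visit G; enqueue B, A → queue [F, E, D, C, B, A]
Visit F; enqueue M, L → queue [E, D, C, B, A, M, L]
Visit E → queue [D, C, B, A, M, L]
Visit D; enqueue I → queue [C, B, A, M, L, I]
Visit C → queue [B, A, M, L, I]
Visit B → queue [A, M, L, I]
Visit A; enqueue K → queue [M, L, I, K]
Visit M → queue [L, I, K]
Visit L → queue [I, K]
Visit I → queue [K]
Visit K → queue []

N, J, H, G, F, E, D, C, B, A, M, L, I, K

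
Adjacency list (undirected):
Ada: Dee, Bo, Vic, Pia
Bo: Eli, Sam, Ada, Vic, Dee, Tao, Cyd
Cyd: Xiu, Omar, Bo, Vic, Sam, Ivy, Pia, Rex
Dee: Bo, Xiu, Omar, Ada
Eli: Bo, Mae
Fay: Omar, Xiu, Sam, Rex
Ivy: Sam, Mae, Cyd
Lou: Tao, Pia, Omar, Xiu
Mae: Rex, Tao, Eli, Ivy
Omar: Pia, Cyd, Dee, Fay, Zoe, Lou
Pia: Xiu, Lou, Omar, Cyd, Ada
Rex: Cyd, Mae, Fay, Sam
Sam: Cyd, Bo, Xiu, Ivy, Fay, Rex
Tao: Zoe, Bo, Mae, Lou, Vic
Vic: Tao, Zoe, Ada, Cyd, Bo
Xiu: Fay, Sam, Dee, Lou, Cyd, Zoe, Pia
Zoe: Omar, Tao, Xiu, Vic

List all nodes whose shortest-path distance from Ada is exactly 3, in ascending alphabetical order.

Level 0: Ada
Level 1: Bo, Dee, Pia, Vic
Level 2: Cyd, Eli, Lou, Omar, Sam, Tao, Xiu, Zoe
Level 3: Fay, Ivy, Mae, Rex

Fay, Ivy, Mae, Rex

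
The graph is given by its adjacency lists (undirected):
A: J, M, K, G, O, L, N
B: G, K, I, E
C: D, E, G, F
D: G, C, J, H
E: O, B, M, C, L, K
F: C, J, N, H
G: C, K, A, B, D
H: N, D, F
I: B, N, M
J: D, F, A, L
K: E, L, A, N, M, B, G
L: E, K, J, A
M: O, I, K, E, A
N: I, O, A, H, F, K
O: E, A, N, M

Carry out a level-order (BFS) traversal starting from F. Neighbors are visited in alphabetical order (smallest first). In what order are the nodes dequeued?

F, C, H, J, N, D, E, G, A, L, I, K, O, B, M

Visit F; enqueue C, H, J, N → queue [C, H, J, N]
Visit C; enqueue D, E, G → queue [H, J, N, D, E, G]
Visit H → queue [J, N, D, E, G]
Visit J; enqueue A, L → queue [N, D, E, G, A, L]
Visit N; enqueue I, K, O → queue [D, E, G, A, L, I, K, O]
Visit D → queue [E, G, A, L, I, K, O]
Visit E; enqueue B, M → queue [G, A, L, I, K, O, B, M]
Visit G → queue [A, L, I, K, O, B, M]
Visit A → queue [L, I, K, O, B, M]
Visit L → queue [I, K, O, B, M]
Visit I → queue [K, O, B, M]
Visit K → queue [O, B, M]
Visit O → queue [B, M]
Visit B → queue [M]
Visit M → queue []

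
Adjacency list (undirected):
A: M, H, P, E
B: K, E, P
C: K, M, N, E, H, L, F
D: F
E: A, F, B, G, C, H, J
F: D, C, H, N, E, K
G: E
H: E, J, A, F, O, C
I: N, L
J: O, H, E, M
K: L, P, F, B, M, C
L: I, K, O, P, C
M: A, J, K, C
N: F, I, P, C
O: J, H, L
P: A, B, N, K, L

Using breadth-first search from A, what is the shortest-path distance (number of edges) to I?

Level 0: A
Level 1: E, H, M, P
Level 2: B, C, F, G, J, K, L, N, O
Level 3: D, I
I first appears at level 3.

3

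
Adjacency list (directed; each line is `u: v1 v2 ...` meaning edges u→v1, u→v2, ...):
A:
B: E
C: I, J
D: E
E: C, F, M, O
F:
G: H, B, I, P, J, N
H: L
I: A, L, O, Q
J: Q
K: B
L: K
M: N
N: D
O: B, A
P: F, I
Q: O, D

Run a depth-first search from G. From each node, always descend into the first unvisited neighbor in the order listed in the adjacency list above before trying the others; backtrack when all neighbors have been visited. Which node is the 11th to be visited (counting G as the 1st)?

Q

Visit G
G → H
H → L
L → K
K → B
B → E
E → C
C → I
I → A
I → O
I → Q
Q → D
C → J
E → F
E → M
M → N
G → P

Visit order: G, H, L, K, B, E, C, I, A, O, Q, D, J, F, M, N, P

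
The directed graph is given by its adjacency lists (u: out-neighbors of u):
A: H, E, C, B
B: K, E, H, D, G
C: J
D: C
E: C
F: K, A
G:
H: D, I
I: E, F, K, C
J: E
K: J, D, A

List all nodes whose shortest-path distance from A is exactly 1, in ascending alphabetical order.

B, C, E, H

Level 0: A
Level 1: B, C, E, H
Level 2: D, G, I, J, K
Level 3: F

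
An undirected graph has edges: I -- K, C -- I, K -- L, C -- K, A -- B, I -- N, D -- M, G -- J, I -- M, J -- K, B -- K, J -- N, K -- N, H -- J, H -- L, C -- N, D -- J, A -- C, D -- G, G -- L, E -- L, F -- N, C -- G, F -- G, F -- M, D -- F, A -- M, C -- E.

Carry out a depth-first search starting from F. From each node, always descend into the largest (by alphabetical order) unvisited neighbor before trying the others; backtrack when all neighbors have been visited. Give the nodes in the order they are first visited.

Visit F
F → N
N → K
K → L
L → H
H → J
J → G
G → D
D → M
M → I
I → C
C → E
C → A
A → B

F, N, K, L, H, J, G, D, M, I, C, E, A, B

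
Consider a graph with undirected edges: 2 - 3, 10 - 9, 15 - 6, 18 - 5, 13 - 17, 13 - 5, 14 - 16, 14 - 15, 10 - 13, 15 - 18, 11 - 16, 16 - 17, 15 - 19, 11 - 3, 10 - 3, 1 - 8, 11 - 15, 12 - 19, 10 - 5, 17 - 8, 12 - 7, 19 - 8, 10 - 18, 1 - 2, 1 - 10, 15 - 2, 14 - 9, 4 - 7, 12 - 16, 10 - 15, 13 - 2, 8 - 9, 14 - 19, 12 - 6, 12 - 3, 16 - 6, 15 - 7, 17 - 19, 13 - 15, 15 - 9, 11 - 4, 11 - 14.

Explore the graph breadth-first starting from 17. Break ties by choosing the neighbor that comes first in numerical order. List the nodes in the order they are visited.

Visit 17; enqueue 8, 13, 16, 19 → queue [8, 13, 16, 19]
Visit 8; enqueue 1, 9 → queue [13, 16, 19, 1, 9]
Visit 13; enqueue 2, 5, 10, 15 → queue [16, 19, 1, 9, 2, 5, 10, 15]
Visit 16; enqueue 6, 11, 12, 14 → queue [19, 1, 9, 2, 5, 10, 15, 6, 11, 12, 14]
Visit 19 → queue [1, 9, 2, 5, 10, 15, 6, 11, 12, 14]
Visit 1 → queue [9, 2, 5, 10, 15, 6, 11, 12, 14]
Visit 9 → queue [2, 5, 10, 15, 6, 11, 12, 14]
Visit 2; enqueue 3 → queue [5, 10, 15, 6, 11, 12, 14, 3]
Visit 5; enqueue 18 → queue [10, 15, 6, 11, 12, 14, 3, 18]
Visit 10 → queue [15, 6, 11, 12, 14, 3, 18]
Visit 15; enqueue 7 → queue [6, 11, 12, 14, 3, 18, 7]
Visit 6 → queue [11, 12, 14, 3, 18, 7]
Visit 11; enqueue 4 → queue [12, 14, 3, 18, 7, 4]
Visit 12 → queue [14, 3, 18, 7, 4]
Visit 14 → queue [3, 18, 7, 4]
Visit 3 → queue [18, 7, 4]
Visit 18 → queue [7, 4]
Visit 7 → queue [4]
Visit 4 → queue []

17 8 13 16 19 1 9 2 5 10 15 6 11 12 14 3 18 7 4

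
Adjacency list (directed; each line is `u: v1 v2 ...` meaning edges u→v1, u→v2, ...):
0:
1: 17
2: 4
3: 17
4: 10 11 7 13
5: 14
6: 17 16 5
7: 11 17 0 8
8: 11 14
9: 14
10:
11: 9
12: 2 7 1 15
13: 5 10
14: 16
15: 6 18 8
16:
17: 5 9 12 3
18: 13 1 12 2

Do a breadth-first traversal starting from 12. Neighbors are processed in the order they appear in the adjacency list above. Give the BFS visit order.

12, 2, 7, 1, 15, 4, 11, 17, 0, 8, 6, 18, 10, 13, 9, 5, 3, 14, 16

Visit 12; enqueue 2, 7, 1, 15 → queue [2, 7, 1, 15]
Visit 2; enqueue 4 → queue [7, 1, 15, 4]
Visit 7; enqueue 11, 17, 0, 8 → queue [1, 15, 4, 11, 17, 0, 8]
Visit 1 → queue [15, 4, 11, 17, 0, 8]
Visit 15; enqueue 6, 18 → queue [4, 11, 17, 0, 8, 6, 18]
Visit 4; enqueue 10, 13 → queue [11, 17, 0, 8, 6, 18, 10, 13]
Visit 11; enqueue 9 → queue [17, 0, 8, 6, 18, 10, 13, 9]
Visit 17; enqueue 5, 3 → queue [0, 8, 6, 18, 10, 13, 9, 5, 3]
Visit 0 → queue [8, 6, 18, 10, 13, 9, 5, 3]
Visit 8; enqueue 14 → queue [6, 18, 10, 13, 9, 5, 3, 14]
Visit 6; enqueue 16 → queue [18, 10, 13, 9, 5, 3, 14, 16]
Visit 18 → queue [10, 13, 9, 5, 3, 14, 16]
Visit 10 → queue [13, 9, 5, 3, 14, 16]
Visit 13 → queue [9, 5, 3, 14, 16]
Visit 9 → queue [5, 3, 14, 16]
Visit 5 → queue [3, 14, 16]
Visit 3 → queue [14, 16]
Visit 14 → queue [16]
Visit 16 → queue []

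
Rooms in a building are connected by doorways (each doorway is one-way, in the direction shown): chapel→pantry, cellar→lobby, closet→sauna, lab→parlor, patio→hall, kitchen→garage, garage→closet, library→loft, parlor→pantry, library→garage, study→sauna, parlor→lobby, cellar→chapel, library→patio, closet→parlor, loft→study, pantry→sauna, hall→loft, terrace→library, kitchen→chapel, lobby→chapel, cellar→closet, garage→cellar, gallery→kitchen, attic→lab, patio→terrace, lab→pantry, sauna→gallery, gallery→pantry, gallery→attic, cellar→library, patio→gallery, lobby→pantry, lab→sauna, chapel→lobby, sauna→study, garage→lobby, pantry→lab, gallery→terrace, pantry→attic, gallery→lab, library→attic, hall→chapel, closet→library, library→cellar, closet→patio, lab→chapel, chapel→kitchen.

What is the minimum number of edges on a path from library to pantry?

3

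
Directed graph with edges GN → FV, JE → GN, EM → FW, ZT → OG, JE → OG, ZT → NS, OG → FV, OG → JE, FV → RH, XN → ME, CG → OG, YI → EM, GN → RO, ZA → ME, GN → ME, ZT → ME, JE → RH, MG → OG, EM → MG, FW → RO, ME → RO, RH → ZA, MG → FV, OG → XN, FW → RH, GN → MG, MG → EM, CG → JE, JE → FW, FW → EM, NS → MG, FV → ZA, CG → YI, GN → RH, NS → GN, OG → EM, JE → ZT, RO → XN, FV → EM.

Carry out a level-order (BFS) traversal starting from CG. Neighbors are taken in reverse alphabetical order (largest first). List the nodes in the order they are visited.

CG YI OG JE EM XN FV ZT RH GN FW MG ME ZA NS RO

Visit CG; enqueue YI, OG, JE → queue [YI, OG, JE]
Visit YI; enqueue EM → queue [OG, JE, EM]
Visit OG; enqueue XN, FV → queue [JE, EM, XN, FV]
Visit JE; enqueue ZT, RH, GN, FW → queue [EM, XN, FV, ZT, RH, GN, FW]
Visit EM; enqueue MG → queue [XN, FV, ZT, RH, GN, FW, MG]
Visit XN; enqueue ME → queue [FV, ZT, RH, GN, FW, MG, ME]
Visit FV; enqueue ZA → queue [ZT, RH, GN, FW, MG, ME, ZA]
Visit ZT; enqueue NS → queue [RH, GN, FW, MG, ME, ZA, NS]
Visit RH → queue [GN, FW, MG, ME, ZA, NS]
Visit GN; enqueue RO → queue [FW, MG, ME, ZA, NS, RO]
Visit FW → queue [MG, ME, ZA, NS, RO]
Visit MG → queue [ME, ZA, NS, RO]
Visit ME → queue [ZA, NS, RO]
Visit ZA → queue [NS, RO]
Visit NS → queue [RO]
Visit RO → queue []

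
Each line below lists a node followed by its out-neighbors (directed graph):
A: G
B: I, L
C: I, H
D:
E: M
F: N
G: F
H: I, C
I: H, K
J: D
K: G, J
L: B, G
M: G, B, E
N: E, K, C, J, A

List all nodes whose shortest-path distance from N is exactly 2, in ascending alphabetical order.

D, G, H, I, M

Level 0: N
Level 1: A, C, E, J, K
Level 2: D, G, H, I, M
Level 3: B, F
Level 4: L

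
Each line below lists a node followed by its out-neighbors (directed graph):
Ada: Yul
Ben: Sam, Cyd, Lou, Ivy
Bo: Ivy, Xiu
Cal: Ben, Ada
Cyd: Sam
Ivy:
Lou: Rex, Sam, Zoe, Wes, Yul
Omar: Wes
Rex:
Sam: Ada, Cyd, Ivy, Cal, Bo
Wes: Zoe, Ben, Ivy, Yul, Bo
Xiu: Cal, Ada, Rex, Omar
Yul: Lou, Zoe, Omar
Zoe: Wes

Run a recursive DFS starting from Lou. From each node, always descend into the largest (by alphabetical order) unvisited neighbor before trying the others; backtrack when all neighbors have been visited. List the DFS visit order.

Visit Lou
Lou → Zoe
Zoe → Wes
Wes → Yul
Yul → Omar
Wes → Ivy
Wes → Bo
Bo → Xiu
Xiu → Rex
Xiu → Cal
Cal → Ben
Ben → Sam
Sam → Cyd
Sam → Ada

Lou, Zoe, Wes, Yul, Omar, Ivy, Bo, Xiu, Rex, Cal, Ben, Sam, Cyd, Ada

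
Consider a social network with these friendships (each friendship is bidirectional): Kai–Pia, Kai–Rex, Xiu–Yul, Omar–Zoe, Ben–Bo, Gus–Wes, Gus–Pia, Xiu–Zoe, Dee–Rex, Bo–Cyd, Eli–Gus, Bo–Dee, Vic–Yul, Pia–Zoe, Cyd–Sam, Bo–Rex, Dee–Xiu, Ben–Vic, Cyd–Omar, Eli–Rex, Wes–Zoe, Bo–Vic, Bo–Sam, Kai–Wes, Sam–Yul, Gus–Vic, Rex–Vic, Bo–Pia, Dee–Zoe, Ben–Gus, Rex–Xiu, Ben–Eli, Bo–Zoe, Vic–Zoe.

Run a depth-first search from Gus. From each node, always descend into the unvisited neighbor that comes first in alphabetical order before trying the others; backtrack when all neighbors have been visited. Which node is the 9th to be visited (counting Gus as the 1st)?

Visit Gus
Gus → Ben
Ben → Bo
Bo → Cyd
Cyd → Omar
Omar → Zoe
Zoe → Dee
Dee → Rex
Rex → Eli
Rex → Kai
Kai → Pia
Kai → Wes
Rex → Vic
Vic → Yul
Yul → Sam
Yul → Xiu

Visit order: Gus, Ben, Bo, Cyd, Omar, Zoe, Dee, Rex, Eli, Kai, Pia, Wes, Vic, Yul, Sam, Xiu

Eli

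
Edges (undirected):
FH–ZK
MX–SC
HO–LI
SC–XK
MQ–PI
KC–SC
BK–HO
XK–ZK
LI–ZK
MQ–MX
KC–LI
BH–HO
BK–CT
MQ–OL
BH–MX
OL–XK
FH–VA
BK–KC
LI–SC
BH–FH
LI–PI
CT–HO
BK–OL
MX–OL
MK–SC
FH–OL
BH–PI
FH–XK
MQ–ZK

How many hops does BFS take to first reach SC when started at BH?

Level 0: BH
Level 1: FH, HO, MX, PI
Level 2: BK, CT, LI, MQ, OL, SC, VA, XK, ZK
Level 3: KC, MK
SC first appears at level 2.

2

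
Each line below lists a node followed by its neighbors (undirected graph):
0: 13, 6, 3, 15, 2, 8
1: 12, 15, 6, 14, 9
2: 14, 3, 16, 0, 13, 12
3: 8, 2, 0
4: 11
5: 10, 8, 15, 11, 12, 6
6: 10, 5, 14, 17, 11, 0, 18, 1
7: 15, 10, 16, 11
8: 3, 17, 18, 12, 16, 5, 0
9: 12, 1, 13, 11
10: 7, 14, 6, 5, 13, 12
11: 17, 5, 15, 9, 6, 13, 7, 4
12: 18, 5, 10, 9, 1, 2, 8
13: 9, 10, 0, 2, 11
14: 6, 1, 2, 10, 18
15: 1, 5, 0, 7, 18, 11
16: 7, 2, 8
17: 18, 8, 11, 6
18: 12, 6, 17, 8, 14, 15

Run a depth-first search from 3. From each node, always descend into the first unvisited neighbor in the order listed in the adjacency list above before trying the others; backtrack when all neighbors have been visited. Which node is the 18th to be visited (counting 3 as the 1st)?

11

Visit 3
3 → 8
8 → 17
17 → 18
18 → 12
12 → 5
5 → 10
10 → 7
7 → 15
15 → 1
1 → 6
6 → 14
14 → 2
2 → 16
2 → 0
0 → 13
13 → 9
9 → 11
11 → 4

Visit order: 3, 8, 17, 18, 12, 5, 10, 7, 15, 1, 6, 14, 2, 16, 0, 13, 9, 11, 4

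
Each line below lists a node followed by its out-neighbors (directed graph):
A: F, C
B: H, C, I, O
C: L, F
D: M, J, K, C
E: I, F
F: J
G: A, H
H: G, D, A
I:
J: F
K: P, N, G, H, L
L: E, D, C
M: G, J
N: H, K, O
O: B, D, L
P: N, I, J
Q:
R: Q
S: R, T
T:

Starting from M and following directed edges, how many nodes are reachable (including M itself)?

BFS from M visits: M, G, J, A, H, F, C, D, L, K, E, P, N, I, O, B
Reachable nodes: 16 of 20 total.

16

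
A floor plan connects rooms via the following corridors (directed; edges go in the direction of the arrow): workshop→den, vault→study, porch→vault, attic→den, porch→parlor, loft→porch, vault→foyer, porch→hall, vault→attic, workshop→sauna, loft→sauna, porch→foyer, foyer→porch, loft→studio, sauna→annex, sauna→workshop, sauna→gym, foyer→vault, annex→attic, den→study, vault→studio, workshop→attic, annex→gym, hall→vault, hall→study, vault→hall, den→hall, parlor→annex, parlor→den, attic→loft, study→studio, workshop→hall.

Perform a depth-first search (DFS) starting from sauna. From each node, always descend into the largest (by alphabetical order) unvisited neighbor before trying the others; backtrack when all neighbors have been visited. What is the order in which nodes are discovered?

Visit sauna
sauna → workshop
workshop → hall
hall → vault
vault → study
study → studio
vault → foyer
foyer → porch
porch → parlor
parlor → den
parlor → annex
annex → gym
annex → attic
attic → loft

sauna workshop hall vault study studio foyer porch parlor den annex gym attic loft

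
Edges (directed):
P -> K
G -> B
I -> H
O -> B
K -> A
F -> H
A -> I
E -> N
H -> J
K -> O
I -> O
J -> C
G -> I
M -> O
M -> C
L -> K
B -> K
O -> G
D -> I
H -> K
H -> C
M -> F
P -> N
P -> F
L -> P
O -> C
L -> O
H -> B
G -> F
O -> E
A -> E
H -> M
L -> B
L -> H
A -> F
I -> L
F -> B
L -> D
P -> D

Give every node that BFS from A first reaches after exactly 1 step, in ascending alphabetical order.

Level 0: A
Level 1: E, F, I
Level 2: B, H, L, N, O
Level 3: C, D, G, J, K, M, P

E, F, I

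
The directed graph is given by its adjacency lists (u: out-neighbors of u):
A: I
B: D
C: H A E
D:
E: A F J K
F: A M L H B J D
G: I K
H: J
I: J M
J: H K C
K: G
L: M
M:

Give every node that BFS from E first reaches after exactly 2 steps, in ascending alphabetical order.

Level 0: E
Level 1: A, F, J, K
Level 2: B, C, D, G, H, I, L, M

B, C, D, G, H, I, L, M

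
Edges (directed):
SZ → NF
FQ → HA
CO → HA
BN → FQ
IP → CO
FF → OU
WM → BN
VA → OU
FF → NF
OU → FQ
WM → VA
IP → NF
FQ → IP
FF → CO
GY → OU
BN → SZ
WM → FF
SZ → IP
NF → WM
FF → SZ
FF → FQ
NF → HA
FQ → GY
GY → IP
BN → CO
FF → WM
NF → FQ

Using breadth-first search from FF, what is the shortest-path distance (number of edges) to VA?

2

Level 0: FF
Level 1: CO, FQ, NF, OU, SZ, WM
Level 2: BN, GY, HA, IP, VA
VA first appears at level 2.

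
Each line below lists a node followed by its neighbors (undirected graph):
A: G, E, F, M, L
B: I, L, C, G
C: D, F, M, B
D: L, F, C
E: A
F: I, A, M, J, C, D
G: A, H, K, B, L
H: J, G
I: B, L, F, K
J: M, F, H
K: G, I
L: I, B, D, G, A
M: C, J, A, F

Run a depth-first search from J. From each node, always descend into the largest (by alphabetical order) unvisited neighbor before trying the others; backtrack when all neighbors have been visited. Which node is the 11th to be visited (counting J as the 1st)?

D

Visit J
J → M
M → F
F → I
I → L
L → G
G → K
G → H
G → B
B → C
C → D
G → A
A → E

Visit order: J, M, F, I, L, G, K, H, B, C, D, A, E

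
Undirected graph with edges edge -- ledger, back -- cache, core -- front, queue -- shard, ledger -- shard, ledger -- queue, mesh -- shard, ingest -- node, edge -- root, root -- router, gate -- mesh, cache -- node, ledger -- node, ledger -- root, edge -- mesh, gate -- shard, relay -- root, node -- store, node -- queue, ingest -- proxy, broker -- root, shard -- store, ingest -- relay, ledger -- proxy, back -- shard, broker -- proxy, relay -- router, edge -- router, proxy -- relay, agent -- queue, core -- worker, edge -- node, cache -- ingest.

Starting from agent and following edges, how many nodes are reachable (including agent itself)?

BFS from agent visits: agent, queue, ledger, node, shard, edge, proxy, root, cache, ingest, store, back, gate, mesh, router, broker, relay
Reachable nodes: 17 of 20 total.

17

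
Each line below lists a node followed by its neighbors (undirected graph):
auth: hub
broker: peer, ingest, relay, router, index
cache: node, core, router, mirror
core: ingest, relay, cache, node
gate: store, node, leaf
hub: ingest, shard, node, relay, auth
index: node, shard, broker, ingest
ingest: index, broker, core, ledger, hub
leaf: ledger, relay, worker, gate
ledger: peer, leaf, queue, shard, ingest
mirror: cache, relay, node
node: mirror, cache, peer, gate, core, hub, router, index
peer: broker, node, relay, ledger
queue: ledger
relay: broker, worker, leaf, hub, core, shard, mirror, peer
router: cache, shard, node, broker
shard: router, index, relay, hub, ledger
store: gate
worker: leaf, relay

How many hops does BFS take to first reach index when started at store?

Level 0: store
Level 1: gate
Level 2: leaf, node
Level 3: cache, core, hub, index, ledger, mirror, peer, relay, router, worker
Level 4: auth, broker, ingest, queue, shard
index first appears at level 3.

3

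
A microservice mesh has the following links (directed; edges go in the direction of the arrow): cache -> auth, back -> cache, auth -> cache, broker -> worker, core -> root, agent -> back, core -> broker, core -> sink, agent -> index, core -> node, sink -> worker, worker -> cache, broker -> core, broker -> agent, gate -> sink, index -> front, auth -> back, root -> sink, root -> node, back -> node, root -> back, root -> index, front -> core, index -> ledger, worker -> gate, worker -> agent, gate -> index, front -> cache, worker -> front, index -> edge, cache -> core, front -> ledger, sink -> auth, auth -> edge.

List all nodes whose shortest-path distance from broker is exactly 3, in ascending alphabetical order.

Level 0: broker
Level 1: agent, core, worker
Level 2: back, cache, front, gate, index, node, root, sink
Level 3: auth, edge, ledger

auth, edge, ledger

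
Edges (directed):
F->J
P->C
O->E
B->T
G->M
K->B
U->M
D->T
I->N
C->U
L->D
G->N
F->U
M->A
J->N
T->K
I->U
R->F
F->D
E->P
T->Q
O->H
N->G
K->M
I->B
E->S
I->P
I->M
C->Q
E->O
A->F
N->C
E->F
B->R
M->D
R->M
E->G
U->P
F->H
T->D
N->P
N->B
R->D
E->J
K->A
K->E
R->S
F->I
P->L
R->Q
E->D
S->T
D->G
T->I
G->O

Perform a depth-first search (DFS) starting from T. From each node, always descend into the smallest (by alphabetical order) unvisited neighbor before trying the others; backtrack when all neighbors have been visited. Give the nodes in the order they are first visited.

Visit T
T → D
D → G
G → M
M → A
A → F
F → H
F → I
I → B
B → R
R → Q
R → S
I → N
N → C
C → U
U → P
P → L
F → J
G → O
O → E
T → K

T, D, G, M, A, F, H, I, B, R, Q, S, N, C, U, P, L, J, O, E, K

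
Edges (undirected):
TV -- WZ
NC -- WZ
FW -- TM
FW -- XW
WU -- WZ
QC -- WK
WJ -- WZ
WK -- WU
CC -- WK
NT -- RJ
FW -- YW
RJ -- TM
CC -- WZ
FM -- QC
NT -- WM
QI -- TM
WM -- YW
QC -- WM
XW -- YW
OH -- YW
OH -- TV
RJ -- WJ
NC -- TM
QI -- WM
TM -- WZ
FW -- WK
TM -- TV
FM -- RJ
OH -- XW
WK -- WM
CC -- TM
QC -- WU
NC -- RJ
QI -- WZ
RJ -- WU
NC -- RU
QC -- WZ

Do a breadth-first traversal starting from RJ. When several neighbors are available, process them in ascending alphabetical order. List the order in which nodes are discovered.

RJ → FM → NC → NT → TM → WJ → WU → QC → RU → WZ → WM → CC → FW → QI → TV → WK → YW → XW → OH

Visit RJ; enqueue FM, NC, NT, TM, WJ, WU → queue [FM, NC, NT, TM, WJ, WU]
Visit FM; enqueue QC → queue [NC, NT, TM, WJ, WU, QC]
Visit NC; enqueue RU, WZ → queue [NT, TM, WJ, WU, QC, RU, WZ]
Visit NT; enqueue WM → queue [TM, WJ, WU, QC, RU, WZ, WM]
Visit TM; enqueue CC, FW, QI, TV → queue [WJ, WU, QC, RU, WZ, WM, CC, FW, QI, TV]
Visit WJ → queue [WU, QC, RU, WZ, WM, CC, FW, QI, TV]
Visit WU; enqueue WK → queue [QC, RU, WZ, WM, CC, FW, QI, TV, WK]
Visit QC → queue [RU, WZ, WM, CC, FW, QI, TV, WK]
Visit RU → queue [WZ, WM, CC, FW, QI, TV, WK]
Visit WZ → queue [WM, CC, FW, QI, TV, WK]
Visit WM; enqueue YW → queue [CC, FW, QI, TV, WK, YW]
Visit CC → queue [FW, QI, TV, WK, YW]
Visit FW; enqueue XW → queue [QI, TV, WK, YW, XW]
Visit QI → queue [TV, WK, YW, XW]
Visit TV; enqueue OH → queue [WK, YW, XW, OH]
Visit WK → queue [YW, XW, OH]
Visit YW → queue [XW, OH]
Visit XW → queue [OH]
Visit OH → queue []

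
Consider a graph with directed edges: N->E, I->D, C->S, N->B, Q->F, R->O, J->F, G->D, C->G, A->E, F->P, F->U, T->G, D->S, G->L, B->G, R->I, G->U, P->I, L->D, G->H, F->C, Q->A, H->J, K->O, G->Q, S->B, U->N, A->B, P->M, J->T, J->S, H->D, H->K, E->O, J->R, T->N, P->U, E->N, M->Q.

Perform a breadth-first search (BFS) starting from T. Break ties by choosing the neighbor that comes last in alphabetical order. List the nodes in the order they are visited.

T, N, G, E, B, U, Q, L, H, D, O, F, A, K, J, S, P, C, R, M, I

Visit T; enqueue N, G → queue [N, G]
Visit N; enqueue E, B → queue [G, E, B]
Visit G; enqueue U, Q, L, H, D → queue [E, B, U, Q, L, H, D]
Visit E; enqueue O → queue [B, U, Q, L, H, D, O]
Visit B → queue [U, Q, L, H, D, O]
Visit U → queue [Q, L, H, D, O]
Visit Q; enqueue F, A → queue [L, H, D, O, F, A]
Visit L → queue [H, D, O, F, A]
Visit H; enqueue K, J → queue [D, O, F, A, K, J]
Visit D; enqueue S → queue [O, F, A, K, J, S]
Visit O → queue [F, A, K, J, S]
Visit F; enqueue P, C → queue [A, K, J, S, P, C]
Visit A → queue [K, J, S, P, C]
Visit K → queue [J, S, P, C]
Visit J; enqueue R → queue [S, P, C, R]
Visit S → queue [P, C, R]
Visit P; enqueue M, I → queue [C, R, M, I]
Visit C → queue [R, M, I]
Visit R → queue [M, I]
Visit M → queue [I]
Visit I → queue []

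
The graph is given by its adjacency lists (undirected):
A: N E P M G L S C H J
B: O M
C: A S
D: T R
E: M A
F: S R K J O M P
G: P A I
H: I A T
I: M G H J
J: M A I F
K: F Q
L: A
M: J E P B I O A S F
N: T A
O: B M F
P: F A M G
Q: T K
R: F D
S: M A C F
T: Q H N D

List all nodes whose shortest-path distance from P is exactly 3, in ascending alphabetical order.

Level 0: P
Level 1: A, F, G, M
Level 2: B, C, E, H, I, J, K, L, N, O, R, S
Level 3: D, Q, T

D, Q, T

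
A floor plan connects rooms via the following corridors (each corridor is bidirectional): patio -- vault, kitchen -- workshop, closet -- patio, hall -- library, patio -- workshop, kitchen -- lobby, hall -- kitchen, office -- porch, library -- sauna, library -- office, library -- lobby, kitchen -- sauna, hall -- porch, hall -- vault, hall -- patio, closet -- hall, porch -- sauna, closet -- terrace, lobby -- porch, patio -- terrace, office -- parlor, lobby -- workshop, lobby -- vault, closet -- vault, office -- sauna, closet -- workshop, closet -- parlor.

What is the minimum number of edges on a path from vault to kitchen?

Level 0: vault
Level 1: closet, hall, lobby, patio
Level 2: kitchen, library, parlor, porch, terrace, workshop
Level 3: office, sauna
kitchen first appears at level 2.

2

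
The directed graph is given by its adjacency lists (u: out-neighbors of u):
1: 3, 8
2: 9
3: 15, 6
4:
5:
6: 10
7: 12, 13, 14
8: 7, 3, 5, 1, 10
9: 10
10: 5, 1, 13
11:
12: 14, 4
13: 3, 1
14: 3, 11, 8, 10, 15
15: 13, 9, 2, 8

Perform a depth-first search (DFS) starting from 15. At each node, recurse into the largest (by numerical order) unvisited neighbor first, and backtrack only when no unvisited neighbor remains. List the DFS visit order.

15 → 13 → 3 → 6 → 10 → 5 → 1 → 8 → 7 → 14 → 11 → 12 → 4 → 9 → 2

Visit 15
15 → 13
13 → 3
3 → 6
6 → 10
10 → 5
10 → 1
1 → 8
8 → 7
7 → 14
14 → 11
7 → 12
12 → 4
15 → 9
15 → 2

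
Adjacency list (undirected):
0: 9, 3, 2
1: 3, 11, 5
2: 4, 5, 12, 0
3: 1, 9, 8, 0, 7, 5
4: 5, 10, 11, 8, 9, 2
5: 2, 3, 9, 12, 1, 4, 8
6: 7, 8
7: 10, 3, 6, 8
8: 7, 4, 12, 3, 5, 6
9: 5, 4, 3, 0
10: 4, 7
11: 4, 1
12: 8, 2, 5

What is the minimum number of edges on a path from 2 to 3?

Level 0: 2
Level 1: 0, 4, 5, 12
Level 2: 1, 3, 8, 9, 10, 11
Level 3: 6, 7
3 first appears at level 2.

2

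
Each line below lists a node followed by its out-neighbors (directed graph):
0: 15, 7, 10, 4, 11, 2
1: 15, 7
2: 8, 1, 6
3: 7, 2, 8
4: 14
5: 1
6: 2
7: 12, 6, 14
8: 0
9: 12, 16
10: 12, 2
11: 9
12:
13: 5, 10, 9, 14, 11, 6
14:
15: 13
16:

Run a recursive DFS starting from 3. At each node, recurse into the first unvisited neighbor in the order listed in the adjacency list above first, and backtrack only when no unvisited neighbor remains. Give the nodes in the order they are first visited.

3, 7, 12, 6, 2, 8, 0, 15, 13, 5, 1, 10, 9, 16, 14, 11, 4

Visit 3
3 → 7
7 → 12
7 → 6
6 → 2
2 → 8
8 → 0
0 → 15
15 → 13
13 → 5
5 → 1
13 → 10
13 → 9
9 → 16
13 → 14
13 → 11
0 → 4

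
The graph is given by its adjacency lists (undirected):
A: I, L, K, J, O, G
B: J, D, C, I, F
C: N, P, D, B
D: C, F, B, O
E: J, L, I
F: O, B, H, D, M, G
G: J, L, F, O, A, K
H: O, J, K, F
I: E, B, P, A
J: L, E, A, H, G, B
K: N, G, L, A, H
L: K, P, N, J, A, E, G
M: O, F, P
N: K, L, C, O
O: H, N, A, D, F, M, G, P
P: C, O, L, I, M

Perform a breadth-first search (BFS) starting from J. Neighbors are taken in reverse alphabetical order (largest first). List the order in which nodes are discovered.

J → L → H → G → E → B → A → P → N → K → O → F → I → D → C → M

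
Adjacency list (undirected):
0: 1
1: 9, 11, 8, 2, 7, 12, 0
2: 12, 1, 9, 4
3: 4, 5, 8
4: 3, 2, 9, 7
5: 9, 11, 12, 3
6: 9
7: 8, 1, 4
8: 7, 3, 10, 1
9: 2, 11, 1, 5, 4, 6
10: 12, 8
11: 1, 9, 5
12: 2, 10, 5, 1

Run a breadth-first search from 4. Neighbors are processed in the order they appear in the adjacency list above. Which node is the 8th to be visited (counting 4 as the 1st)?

Visit 4; enqueue 3, 2, 9, 7 → queue [3, 2, 9, 7]
Visit 3; enqueue 5, 8 → queue [2, 9, 7, 5, 8]
Visit 2; enqueue 12, 1 → queue [9, 7, 5, 8, 12, 1]
Visit 9; enqueue 11, 6 → queue [7, 5, 8, 12, 1, 11, 6]
Visit 7 → queue [5, 8, 12, 1, 11, 6]
Visit 5 → queue [8, 12, 1, 11, 6]
Visit 8; enqueue 10 → queue [12, 1, 11, 6, 10]
Visit 12 → queue [1, 11, 6, 10]
Visit 1; enqueue 0 → queue [11, 6, 10, 0]
Visit 11 → queue [6, 10, 0]
Visit 6 → queue [10, 0]
Visit 10 → queue [0]
Visit 0 → queue []

Visit order: 4, 3, 2, 9, 7, 5, 8, 12, 1, 11, 6, 10, 0

12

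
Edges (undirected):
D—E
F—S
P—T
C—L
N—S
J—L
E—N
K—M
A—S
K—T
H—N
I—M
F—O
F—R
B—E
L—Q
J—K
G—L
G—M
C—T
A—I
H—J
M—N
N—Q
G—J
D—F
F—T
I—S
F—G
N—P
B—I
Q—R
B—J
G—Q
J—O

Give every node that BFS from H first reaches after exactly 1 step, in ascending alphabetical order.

Level 0: H
Level 1: J, N
Level 2: B, E, G, K, L, M, O, P, Q, S
Level 3: A, C, D, F, I, R, T

J, N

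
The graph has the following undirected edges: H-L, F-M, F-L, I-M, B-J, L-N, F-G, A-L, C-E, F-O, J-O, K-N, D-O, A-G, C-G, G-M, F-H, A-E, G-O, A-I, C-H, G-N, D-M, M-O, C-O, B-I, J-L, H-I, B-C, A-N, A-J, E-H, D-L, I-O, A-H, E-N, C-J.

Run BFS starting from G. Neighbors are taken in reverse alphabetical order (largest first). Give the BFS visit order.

G → O → N → M → F → C → A → J → I → D → L → K → E → H → B

Visit G; enqueue O, N, M, F, C, A → queue [O, N, M, F, C, A]
Visit O; enqueue J, I, D → queue [N, M, F, C, A, J, I, D]
Visit N; enqueue L, K, E → queue [M, F, C, A, J, I, D, L, K, E]
Visit M → queue [F, C, A, J, I, D, L, K, E]
Visit F; enqueue H → queue [C, A, J, I, D, L, K, E, H]
Visit C; enqueue B → queue [A, J, I, D, L, K, E, H, B]
Visit A → queue [J, I, D, L, K, E, H, B]
Visit J → queue [I, D, L, K, E, H, B]
Visit I → queue [D, L, K, E, H, B]
Visit D → queue [L, K, E, H, B]
Visit L → queue [K, E, H, B]
Visit K → queue [E, H, B]
Visit E → queue [H, B]
Visit H → queue [B]
Visit B → queue []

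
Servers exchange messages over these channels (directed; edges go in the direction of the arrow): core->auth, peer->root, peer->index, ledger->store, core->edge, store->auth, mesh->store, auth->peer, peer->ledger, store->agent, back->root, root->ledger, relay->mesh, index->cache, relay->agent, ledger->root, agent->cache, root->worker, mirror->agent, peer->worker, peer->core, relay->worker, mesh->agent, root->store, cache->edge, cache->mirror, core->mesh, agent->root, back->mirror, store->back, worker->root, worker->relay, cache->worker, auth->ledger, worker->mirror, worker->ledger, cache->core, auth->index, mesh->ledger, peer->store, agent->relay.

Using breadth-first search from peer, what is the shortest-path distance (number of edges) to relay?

2

Level 0: peer
Level 1: core, index, ledger, root, store, worker
Level 2: agent, auth, back, cache, edge, mesh, mirror, relay
relay first appears at level 2.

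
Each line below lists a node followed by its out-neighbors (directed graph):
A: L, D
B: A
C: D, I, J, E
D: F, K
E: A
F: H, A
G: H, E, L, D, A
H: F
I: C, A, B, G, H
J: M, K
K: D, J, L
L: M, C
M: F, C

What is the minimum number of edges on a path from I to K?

Level 0: I
Level 1: A, B, C, G, H
Level 2: D, E, F, J, L
Level 3: K, M
K first appears at level 3.

3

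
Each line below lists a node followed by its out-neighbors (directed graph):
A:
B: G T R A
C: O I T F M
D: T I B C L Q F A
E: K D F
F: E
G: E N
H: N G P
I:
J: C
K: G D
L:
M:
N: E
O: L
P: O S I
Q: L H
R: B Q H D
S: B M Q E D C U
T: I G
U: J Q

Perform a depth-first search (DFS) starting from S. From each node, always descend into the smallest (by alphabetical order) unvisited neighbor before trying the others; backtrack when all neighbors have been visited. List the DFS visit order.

Visit S
S → B
B → A
B → G
G → E
E → D
D → C
C → F
C → I
C → M
C → O
O → L
C → T
D → Q
Q → H
H → N
H → P
E → K
B → R
S → U
U → J

S, B, A, G, E, D, C, F, I, M, O, L, T, Q, H, N, P, K, R, U, J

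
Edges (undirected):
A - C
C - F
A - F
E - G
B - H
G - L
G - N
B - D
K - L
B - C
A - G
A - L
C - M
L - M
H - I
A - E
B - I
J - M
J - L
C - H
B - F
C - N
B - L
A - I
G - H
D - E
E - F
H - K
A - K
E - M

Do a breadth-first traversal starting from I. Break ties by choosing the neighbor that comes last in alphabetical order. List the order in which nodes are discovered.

I H B A K G C L F D E N M J

Visit I; enqueue H, B, A → queue [H, B, A]
Visit H; enqueue K, G, C → queue [B, A, K, G, C]
Visit B; enqueue L, F, D → queue [A, K, G, C, L, F, D]
Visit A; enqueue E → queue [K, G, C, L, F, D, E]
Visit K → queue [G, C, L, F, D, E]
Visit G; enqueue N → queue [C, L, F, D, E, N]
Visit C; enqueue M → queue [L, F, D, E, N, M]
Visit L; enqueue J → queue [F, D, E, N, M, J]
Visit F → queue [D, E, N, M, J]
Visit D → queue [E, N, M, J]
Visit E → queue [N, M, J]
Visit N → queue [M, J]
Visit M → queue [J]
Visit J → queue []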